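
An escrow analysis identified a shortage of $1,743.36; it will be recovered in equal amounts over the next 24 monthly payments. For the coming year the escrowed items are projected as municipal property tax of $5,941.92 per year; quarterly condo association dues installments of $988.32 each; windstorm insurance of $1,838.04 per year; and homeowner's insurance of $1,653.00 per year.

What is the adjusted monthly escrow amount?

Municipal property tax = $5,941.92/yr
Condo association dues = $988.32 × 4 = $3,953.28/yr
Windstorm insurance = $1,838.04/yr
Homeowner's insurance = $1,653.00/yr
Yearly total = $5,941.92 + $3,953.28 + $1,838.04 + $1,653.00 = $13,386.24
Monthly escrow = $13,386.24 ÷ 12 = $1,115.52
Shortage spread = $1,743.36 / 24 = $72.64/mo
New monthly escrow = $1,115.52 + $72.64 = $1,188.16

$1,188.16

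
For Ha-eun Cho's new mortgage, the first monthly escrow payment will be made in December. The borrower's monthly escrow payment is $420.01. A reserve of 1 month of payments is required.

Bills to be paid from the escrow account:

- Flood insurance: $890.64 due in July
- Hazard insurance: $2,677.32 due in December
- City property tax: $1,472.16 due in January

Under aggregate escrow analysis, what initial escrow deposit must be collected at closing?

$3,729.47

Cushion = 1 × $420.01 = $420.01
Trial balance (start $0, +$420.01 each month, − disbursements):
  Dec: +$420.01 − $2,677.32 → -$2,257.31
  Jan: +$420.01 − $1,472.16 → -$3,309.46
  Feb: +$420.01 → -$2,889.45
  Mar: +$420.01 → -$2,469.44
  Apr: +$420.01 → -$2,049.43
  May: +$420.01 → -$1,629.42
  Jun: +$420.01 → -$1,209.41
  Jul: +$420.01 − $890.64 → -$1,680.04
  Aug: +$420.01 → -$1,260.03
  Sep: +$420.01 → -$840.02
  Oct: +$420.01 → -$420.01
  Nov: +$420.01 → $0.00
Lowest trial balance = -$3,309.46 (Jan)
Initial deposit = cushion − low point = $420.01 − (-$3,309.46) = $3,729.47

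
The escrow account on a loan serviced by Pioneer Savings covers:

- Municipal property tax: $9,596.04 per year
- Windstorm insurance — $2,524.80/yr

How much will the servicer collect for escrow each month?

$1,010.07

Municipal property tax — $9,596.04
Windstorm insurance — $2,524.80
Total per year = $9,596.04 + $2,524.80 = $12,120.84
Per month = $12,120.84 ÷ 12 = $1,010.07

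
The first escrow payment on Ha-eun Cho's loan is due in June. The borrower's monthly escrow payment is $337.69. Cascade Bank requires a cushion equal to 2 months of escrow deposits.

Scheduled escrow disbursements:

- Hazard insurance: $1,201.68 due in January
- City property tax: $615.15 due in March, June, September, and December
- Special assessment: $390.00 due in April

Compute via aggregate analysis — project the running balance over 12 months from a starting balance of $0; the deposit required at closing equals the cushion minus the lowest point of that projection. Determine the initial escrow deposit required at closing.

Cushion = 2 × $337.69 = $675.38
Trial balance (start $0, +$337.69 each month, − disbursements):
  Jun: +$337.69 − $615.15 → -$277.46
  Jul: +$337.69 → $60.23
  Aug: +$337.69 → $397.92
  Sep: +$337.69 − $615.15 → $120.46
  Oct: +$337.69 → $458.15
  Nov: +$337.69 → $795.84
  Dec: +$337.69 − $615.15 → $518.38
  Jan: +$337.69 − $1,201.68 → -$345.61
  Feb: +$337.69 → -$7.92
  Mar: +$337.69 − $615.15 → -$285.38
  Apr: +$337.69 − $390.00 → -$337.69
  May: +$337.69 → $0.00
Lowest trial balance = -$345.61 (Jan)
Initial deposit = cushion − low point = $675.38 − (-$345.61) = $1,020.99

$1,020.99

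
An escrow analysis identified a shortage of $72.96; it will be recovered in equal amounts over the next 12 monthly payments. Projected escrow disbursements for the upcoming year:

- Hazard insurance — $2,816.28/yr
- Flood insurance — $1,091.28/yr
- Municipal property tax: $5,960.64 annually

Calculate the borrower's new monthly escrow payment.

Hazard insurance = $2,816.28 annually
Flood insurance = $1,091.28 annually
Municipal property tax = $5,960.64 annually
Combined annual = $2,816.28 + $1,091.28 + $5,960.64 = $9,868.20
Per month = $9,868.20 / 12 = $822.35
Shortage spread = $72.96 / 12 = $6.08/mo
Adjusted monthly = $822.35 + $6.08 = $828.43

$828.43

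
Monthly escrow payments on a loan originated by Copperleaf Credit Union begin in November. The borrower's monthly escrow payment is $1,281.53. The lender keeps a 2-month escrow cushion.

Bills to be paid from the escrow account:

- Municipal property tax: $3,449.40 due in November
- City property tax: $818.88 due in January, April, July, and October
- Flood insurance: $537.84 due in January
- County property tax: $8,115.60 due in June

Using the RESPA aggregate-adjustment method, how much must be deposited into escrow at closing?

$6,051.42

Cushion = 2 × $1,281.53 = $2,563.06
Trial balance (start $0, +$1,281.53 each month, − disbursements):
  Nov: +$1,281.53 − $3,449.40 → -$2,167.87
  Dec: +$1,281.53 → -$886.34
  Jan: +$1,281.53 − $1,356.72 → -$961.53
  Feb: +$1,281.53 → $320.00
  Mar: +$1,281.53 → $1,601.53
  Apr: +$1,281.53 − $818.88 → $2,064.18
  May: +$1,281.53 → $3,345.71
  Jun: +$1,281.53 − $8,115.60 → -$3,488.36
  Jul: +$1,281.53 − $818.88 → -$3,025.71
  Aug: +$1,281.53 → -$1,744.18
  Sep: +$1,281.53 → -$462.65
  Oct: +$1,281.53 − $818.88 → $0.00
Lowest trial balance = -$3,488.36 (Jun)
Initial deposit = cushion − low point = $2,563.06 − (-$3,488.36) = $6,051.42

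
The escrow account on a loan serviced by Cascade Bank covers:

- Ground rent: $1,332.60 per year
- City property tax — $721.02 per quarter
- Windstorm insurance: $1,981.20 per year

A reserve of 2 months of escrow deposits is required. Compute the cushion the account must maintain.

Ground rent = $1,332.60
City property tax = $721.02 × 4 = $2,884.08
Windstorm insurance = $1,981.20
Total annual escrow = $1,332.60 + $2,884.08 + $1,981.20 = $6,197.88
Per month = $6,197.88 / 12 = $516.49
Cushion = 2 × $516.49 = $1,032.98

$1,032.98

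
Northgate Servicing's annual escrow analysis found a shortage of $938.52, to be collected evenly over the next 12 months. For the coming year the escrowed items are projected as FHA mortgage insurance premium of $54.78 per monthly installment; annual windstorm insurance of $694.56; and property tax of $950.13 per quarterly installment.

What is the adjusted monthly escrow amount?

$507.58

FHA mortgage insurance premium = $54.78 × 12 = $657.36 annually
Windstorm insurance = $694.56 annually
Property tax = $950.13 × 4 = $3,800.52 annually
Annual escrow total = $657.36 + $694.56 + $3,800.52 = $5,152.44
Base monthly escrow = $5,152.44 ÷ 12 = $429.37
Shortage per month = $938.52 ÷ 12 = $78.21
New monthly escrow = $429.37 + $78.21 = $507.58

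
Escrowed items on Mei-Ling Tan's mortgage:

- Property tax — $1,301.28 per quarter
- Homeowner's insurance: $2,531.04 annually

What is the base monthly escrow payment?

$644.68

Property tax: $1,301.28 × 4 = $5,205.12 per year
Homeowner's insurance: $2,531.04 per year
Total per year = $5,205.12 + $2,531.04 = $7,736.16
Per month = $7,736.16 ÷ 12 = $644.68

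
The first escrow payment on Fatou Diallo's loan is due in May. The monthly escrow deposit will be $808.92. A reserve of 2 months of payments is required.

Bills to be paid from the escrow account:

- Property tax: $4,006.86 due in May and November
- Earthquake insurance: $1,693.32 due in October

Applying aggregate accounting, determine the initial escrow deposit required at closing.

$5,662.44

Cushion = 2 × $808.92 = $1,617.84
Trial balance (start $0, +$808.92 each month, − disbursements):
  May: +$808.92 − $4,006.86 → -$3,197.94
  Jun: +$808.92 → -$2,389.02
  Jul: +$808.92 → -$1,580.10
  Aug: +$808.92 → -$771.18
  Sep: +$808.92 → $37.74
  Oct: +$808.92 − $1,693.32 → -$846.66
  Nov: +$808.92 − $4,006.86 → -$4,044.60
  Dec: +$808.92 → -$3,235.68
  Jan: +$808.92 → -$2,426.76
  Feb: +$808.92 → -$1,617.84
  Mar: +$808.92 → -$808.92
  Apr: +$808.92 → $0.00
Lowest trial balance = -$4,044.60 (Nov)
Initial deposit = cushion − low point = $1,617.84 − (-$4,044.60) = $5,662.44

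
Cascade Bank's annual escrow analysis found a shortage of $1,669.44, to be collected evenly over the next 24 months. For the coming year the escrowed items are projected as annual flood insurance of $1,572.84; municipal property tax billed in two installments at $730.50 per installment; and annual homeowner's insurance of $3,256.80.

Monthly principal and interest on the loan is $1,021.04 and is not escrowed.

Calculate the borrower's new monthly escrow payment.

$593.78

Flood insurance: $1,572.84 per year
Municipal property tax: $730.50 × 2 = $1,461.00 per year
Homeowner's insurance: $3,256.80 per year
Yearly total = $1,572.84 + $1,461.00 + $3,256.80 = $6,290.64
Monthly = $6,290.64 / 12 = $524.22
Shortage spread = $1,669.44 / 24 = $69.56/mo
Adjusted monthly = $524.22 + $69.56 = $593.78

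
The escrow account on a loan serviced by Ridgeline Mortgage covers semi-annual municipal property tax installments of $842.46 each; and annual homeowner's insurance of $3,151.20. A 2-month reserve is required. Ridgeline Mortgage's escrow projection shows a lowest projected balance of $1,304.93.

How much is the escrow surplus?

$498.91

Municipal property tax: $842.46 × 2 = $1,684.92/yr
Homeowner's insurance: $3,151.20/yr
Annual escrow total = $4,836.12
Monthly escrow = $4,836.12 / 12 = $403.01
Cushion = 2 × $403.01 = $806.02
Surplus = $1,304.93 − $806.02 = $498.91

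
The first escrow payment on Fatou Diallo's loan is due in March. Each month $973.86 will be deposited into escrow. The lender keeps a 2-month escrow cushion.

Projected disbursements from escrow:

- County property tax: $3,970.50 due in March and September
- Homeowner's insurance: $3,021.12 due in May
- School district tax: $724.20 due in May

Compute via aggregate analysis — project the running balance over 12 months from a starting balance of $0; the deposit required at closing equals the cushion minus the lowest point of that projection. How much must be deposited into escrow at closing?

Cushion = 2 × $973.86 = $1,947.72
Trial balance (start $0, +$973.86 each month, − disbursements):
  Mar: +$973.86 − $3,970.50 → -$2,996.64
  Apr: +$973.86 → -$2,022.78
  May: +$973.86 − $3,745.32 → -$4,794.24
  Jun: +$973.86 → -$3,820.38
  Jul: +$973.86 → -$2,846.52
  Aug: +$973.86 → -$1,872.66
  Sep: +$973.86 − $3,970.50 → -$4,869.30
  Oct: +$973.86 → -$3,895.44
  Nov: +$973.86 → -$2,921.58
  Dec: +$973.86 → -$1,947.72
  Jan: +$973.86 → -$973.86
  Feb: +$973.86 → $0.00
Lowest trial balance = -$4,869.30 (Sep)
Initial deposit = cushion − low point = $1,947.72 − (-$4,869.30) = $6,817.02

$6,817.02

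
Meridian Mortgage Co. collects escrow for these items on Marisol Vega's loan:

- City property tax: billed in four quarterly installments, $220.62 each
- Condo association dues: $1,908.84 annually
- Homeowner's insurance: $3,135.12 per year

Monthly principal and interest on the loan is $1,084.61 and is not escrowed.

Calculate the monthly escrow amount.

$493.87

City property tax = $220.62 × 4 = $882.48 annually
Condo association dues = $1,908.84 annually
Homeowner's insurance = $3,135.12 annually
Total annual escrow = $882.48 + $1,908.84 + $3,135.12 = $5,926.44
Monthly escrow = $5,926.44 ÷ 12 = $493.87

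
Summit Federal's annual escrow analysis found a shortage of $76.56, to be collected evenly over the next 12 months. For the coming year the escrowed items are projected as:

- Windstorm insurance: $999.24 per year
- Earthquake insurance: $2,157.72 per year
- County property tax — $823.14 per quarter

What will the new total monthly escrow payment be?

$543.84

Windstorm insurance: $999.24 annually
Earthquake insurance: $2,157.72 annually
County property tax: $823.14 × 4 = $3,292.56 annually
Total annual escrow = $999.24 + $2,157.72 + $3,292.56 = $6,449.52
Per month = $6,449.52 / 12 = $537.46
Shortage spread = $76.56 / 12 = $6.38/mo
New monthly escrow = $537.46 + $6.38 = $543.84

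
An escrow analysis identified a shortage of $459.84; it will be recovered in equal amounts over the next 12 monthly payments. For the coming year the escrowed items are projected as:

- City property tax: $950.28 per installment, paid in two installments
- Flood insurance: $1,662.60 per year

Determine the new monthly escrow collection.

$335.25

City property tax = $950.28 × 2 = $1,900.56 annually
Flood insurance = $1,662.60 annually
Total annual escrow = $3,563.16
Monthly escrow = $3,563.16 ÷ 12 = $296.93
Monthly shortage recovery: $459.84 / 12 = $38.32
Adjusted monthly = $296.93 + $38.32 = $335.25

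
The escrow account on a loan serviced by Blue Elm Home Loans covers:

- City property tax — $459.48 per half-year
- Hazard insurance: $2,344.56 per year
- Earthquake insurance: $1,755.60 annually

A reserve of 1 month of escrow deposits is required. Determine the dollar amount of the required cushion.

City property tax = $459.48 × 2 = $918.96
Hazard insurance = $2,344.56
Earthquake insurance = $1,755.60
Total per year = $5,019.12
Monthly = $5,019.12 / 12 = $418.26
Reserve = 1 × $418.26 = $418.26

$418.26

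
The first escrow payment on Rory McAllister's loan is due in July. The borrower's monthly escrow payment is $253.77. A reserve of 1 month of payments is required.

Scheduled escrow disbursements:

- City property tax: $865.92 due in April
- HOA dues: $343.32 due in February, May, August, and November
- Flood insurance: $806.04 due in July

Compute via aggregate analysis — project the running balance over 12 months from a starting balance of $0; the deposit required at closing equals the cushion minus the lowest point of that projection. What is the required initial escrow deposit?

Cushion = 1 × $253.77 = $253.77
Trial balance (start $0, +$253.77 each month, − disbursements):
  Jul: +$253.77 − $806.04 → -$552.27
  Aug: +$253.77 − $343.32 → -$641.82
  Sep: +$253.77 → -$388.05
  Oct: +$253.77 → -$134.28
  Nov: +$253.77 − $343.32 → -$223.83
  Dec: +$253.77 → $29.94
  Jan: +$253.77 → $283.71
  Feb: +$253.77 − $343.32 → $194.16
  Mar: +$253.77 → $447.93
  Apr: +$253.77 − $865.92 → -$164.22
  May: +$253.77 − $343.32 → -$253.77
  Jun: +$253.77 → $0.00
Lowest trial balance = -$641.82 (Aug)
Initial deposit = cushion − low point = $253.77 − (-$641.82) = $895.59

$895.59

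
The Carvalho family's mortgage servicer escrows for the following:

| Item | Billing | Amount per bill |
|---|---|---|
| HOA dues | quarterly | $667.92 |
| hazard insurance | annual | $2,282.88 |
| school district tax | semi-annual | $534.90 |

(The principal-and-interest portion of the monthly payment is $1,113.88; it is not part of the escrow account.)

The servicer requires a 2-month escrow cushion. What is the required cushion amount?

HOA dues — $667.92 × 4 = $2,671.68/yr
Hazard insurance — $2,282.88/yr
School district tax — $534.90 × 2 = $1,069.80/yr
Total per year = $6,024.36
Base monthly escrow = $6,024.36 / 12 = $502.03
Cushion = 2 × $502.03 = $1,004.06

$1,004.06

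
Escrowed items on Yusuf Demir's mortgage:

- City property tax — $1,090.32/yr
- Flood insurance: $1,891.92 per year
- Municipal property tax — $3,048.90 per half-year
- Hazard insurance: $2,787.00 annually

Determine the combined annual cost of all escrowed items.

$11,867.04

City property tax — $1,090.32 per year
Flood insurance — $1,891.92 per year
Municipal property tax — $3,048.90 × 2 = $6,097.80 per year
Hazard insurance — $2,787.00 per year
Combined annual = $1,090.32 + $1,891.92 + $6,097.80 + $2,787.00 = $11,867.04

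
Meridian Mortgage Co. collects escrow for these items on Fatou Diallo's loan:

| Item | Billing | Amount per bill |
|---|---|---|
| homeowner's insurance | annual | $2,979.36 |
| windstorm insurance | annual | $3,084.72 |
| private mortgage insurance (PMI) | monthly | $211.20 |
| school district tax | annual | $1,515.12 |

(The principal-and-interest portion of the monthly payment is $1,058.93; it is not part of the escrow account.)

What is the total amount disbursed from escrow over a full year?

$10,113.60

Homeowner's insurance = $2,979.36/yr
Windstorm insurance = $3,084.72/yr
Private mortgage insurance (PMI) = $211.20 × 12 = $2,534.40/yr
School district tax = $1,515.12/yr
Annual escrow total = $2,979.36 + $3,084.72 + $2,534.40 + $1,515.12 = $10,113.60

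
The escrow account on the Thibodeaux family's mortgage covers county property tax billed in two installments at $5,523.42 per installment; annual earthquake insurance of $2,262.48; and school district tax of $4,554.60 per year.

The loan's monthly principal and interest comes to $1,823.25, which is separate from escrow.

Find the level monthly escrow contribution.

County property tax — $5,523.42 × 2 = $11,046.84/yr
Earthquake insurance — $2,262.48/yr
School district tax — $4,554.60/yr
Combined annual = $11,046.84 + $2,262.48 + $4,554.60 = $17,863.92
Per month = $17,863.92 ÷ 12 = $1,488.66

$1,488.66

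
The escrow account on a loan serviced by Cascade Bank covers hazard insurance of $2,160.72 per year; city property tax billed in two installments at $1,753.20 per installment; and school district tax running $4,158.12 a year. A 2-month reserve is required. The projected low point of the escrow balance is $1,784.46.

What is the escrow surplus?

Hazard insurance: $2,160.72 annually
City property tax: $1,753.20 × 2 = $3,506.40 annually
School district tax: $4,158.12 annually
Yearly total = $9,825.24
Monthly = $9,825.24 ÷ 12 = $818.77
Required cushion = 2 × $818.77 = $1,637.54
Surplus = $1,784.46 − $1,637.54 = $146.92

$146.92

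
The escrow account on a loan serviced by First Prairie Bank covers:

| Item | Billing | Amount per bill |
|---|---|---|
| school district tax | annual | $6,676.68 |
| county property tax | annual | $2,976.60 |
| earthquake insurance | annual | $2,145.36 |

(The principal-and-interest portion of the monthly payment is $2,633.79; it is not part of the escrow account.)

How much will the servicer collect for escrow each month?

$983.22

School district tax — $6,676.68/yr
County property tax — $2,976.60/yr
Earthquake insurance — $2,145.36/yr
Total annual escrow = $6,676.68 + $2,976.60 + $2,145.36 = $11,798.64
Monthly = $11,798.64 ÷ 12 = $983.22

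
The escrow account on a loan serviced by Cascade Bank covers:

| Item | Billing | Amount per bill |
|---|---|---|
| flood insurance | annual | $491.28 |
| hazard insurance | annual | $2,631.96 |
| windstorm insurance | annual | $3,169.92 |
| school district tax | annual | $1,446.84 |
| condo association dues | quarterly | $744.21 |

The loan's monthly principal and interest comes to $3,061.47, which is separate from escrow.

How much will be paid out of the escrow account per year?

Flood insurance: $491.28
Hazard insurance: $2,631.96
Windstorm insurance: $3,169.92
School district tax: $1,446.84
Condo association dues: $744.21 × 4 = $2,976.84
Annual escrow total = $491.28 + $2,631.96 + $3,169.92 + $1,446.84 + $2,976.84 = $10,716.84

$10,716.84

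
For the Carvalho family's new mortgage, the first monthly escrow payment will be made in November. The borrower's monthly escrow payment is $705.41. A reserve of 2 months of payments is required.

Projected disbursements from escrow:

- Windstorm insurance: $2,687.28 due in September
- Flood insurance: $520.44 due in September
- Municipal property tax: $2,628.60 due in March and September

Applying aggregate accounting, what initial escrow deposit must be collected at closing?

$2,116.23

Cushion = 2 × $705.41 = $1,410.82
Trial balance (start $0, +$705.41 each month, − disbursements):
  Nov: +$705.41 → $705.41
  Dec: +$705.41 → $1,410.82
  Jan: +$705.41 → $2,116.23
  Feb: +$705.41 → $2,821.64
  Mar: +$705.41 − $2,628.60 → $898.45
  Apr: +$705.41 → $1,603.86
  May: +$705.41 → $2,309.27
  Jun: +$705.41 → $3,014.68
  Jul: +$705.41 → $3,720.09
  Aug: +$705.41 → $4,425.50
  Sep: +$705.41 − $5,836.32 → -$705.41
  Oct: +$705.41 → $0.00
Lowest trial balance = -$705.41 (Sep)
Initial deposit = cushion − low point = $1,410.82 − (-$705.41) = $2,116.23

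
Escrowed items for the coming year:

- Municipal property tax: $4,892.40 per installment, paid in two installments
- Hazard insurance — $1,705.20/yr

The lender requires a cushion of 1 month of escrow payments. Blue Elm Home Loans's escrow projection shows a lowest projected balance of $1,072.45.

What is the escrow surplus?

Municipal property tax — $4,892.40 × 2 = $9,784.80 annually
Hazard insurance — $1,705.20 annually
Combined annual = $9,784.80 + $1,705.20 = $11,490.00
Base monthly escrow = $11,490.00 / 12 = $957.50
Required reserve = 1 × $957.50 = $957.50
Excess over cushion: $1,072.45 − $957.50 = $114.95

$114.95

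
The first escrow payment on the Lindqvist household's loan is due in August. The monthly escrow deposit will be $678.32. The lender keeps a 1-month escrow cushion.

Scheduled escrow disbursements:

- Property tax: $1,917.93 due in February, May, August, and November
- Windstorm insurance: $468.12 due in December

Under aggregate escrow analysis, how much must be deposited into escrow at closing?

Cushion = 1 × $678.32 = $678.32
Trial balance (start $0, +$678.32 each month, − disbursements):
  Aug: +$678.32 − $1,917.93 → -$1,239.61
  Sep: +$678.32 → -$561.29
  Oct: +$678.32 → $117.03
  Nov: +$678.32 − $1,917.93 → -$1,122.58
  Dec: +$678.32 − $468.12 → -$912.38
  Jan: +$678.32 → -$234.06
  Feb: +$678.32 − $1,917.93 → -$1,473.67
  Mar: +$678.32 → -$795.35
  Apr: +$678.32 → -$117.03
  May: +$678.32 − $1,917.93 → -$1,356.64
  Jun: +$678.32 → -$678.32
  Jul: +$678.32 → $0.00
Lowest trial balance = -$1,473.67 (Feb)
Initial deposit = cushion − low point = $678.32 − (-$1,473.67) = $2,151.99

$2,151.99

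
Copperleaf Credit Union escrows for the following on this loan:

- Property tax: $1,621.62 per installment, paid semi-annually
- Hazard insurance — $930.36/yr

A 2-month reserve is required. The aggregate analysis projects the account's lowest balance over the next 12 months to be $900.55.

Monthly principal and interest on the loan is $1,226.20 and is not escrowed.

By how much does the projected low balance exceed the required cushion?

Property tax: $1,621.62 × 2 = $3,243.24
Hazard insurance: $930.36
Total annual escrow = $3,243.24 + $930.36 = $4,173.60
Base monthly escrow = $4,173.60 / 12 = $347.80
Cushion = 2 × $347.80 = $695.60
Excess over cushion: $900.55 − $695.60 = $204.95

$204.95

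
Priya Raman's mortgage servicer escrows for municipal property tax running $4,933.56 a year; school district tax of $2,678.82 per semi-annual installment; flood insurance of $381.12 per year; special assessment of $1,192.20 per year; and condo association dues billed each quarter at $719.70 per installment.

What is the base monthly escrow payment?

Municipal property tax: $4,933.56
School district tax: $2,678.82 × 2 = $5,357.64
Flood insurance: $381.12
Special assessment: $1,192.20
Condo association dues: $719.70 × 4 = $2,878.80
Yearly total = $14,743.32
Monthly = $14,743.32 / 12 = $1,228.61

$1,228.61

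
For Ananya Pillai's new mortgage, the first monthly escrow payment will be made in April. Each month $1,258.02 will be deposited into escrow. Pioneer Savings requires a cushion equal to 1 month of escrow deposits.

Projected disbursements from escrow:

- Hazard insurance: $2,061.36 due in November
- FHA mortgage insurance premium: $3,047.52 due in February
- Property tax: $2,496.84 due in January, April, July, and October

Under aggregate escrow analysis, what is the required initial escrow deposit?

Cushion = 1 × $1,258.02 = $1,258.02
Trial balance (start $0, +$1,258.02 each month, − disbursements):
  Apr: +$1,258.02 − $2,496.84 → -$1,238.82
  May: +$1,258.02 → $19.20
  Jun: +$1,258.02 → $1,277.22
  Jul: +$1,258.02 − $2,496.84 → $38.40
  Aug: +$1,258.02 → $1,296.42
  Sep: +$1,258.02 → $2,554.44
  Oct: +$1,258.02 − $2,496.84 → $1,315.62
  Nov: +$1,258.02 − $2,061.36 → $512.28
  Dec: +$1,258.02 → $1,770.30
  Jan: +$1,258.02 − $2,496.84 → $531.48
  Feb: +$1,258.02 − $3,047.52 → -$1,258.02
  Mar: +$1,258.02 → $0.00
Lowest trial balance = -$1,258.02 (Feb)
Initial deposit = cushion − low point = $1,258.02 − (-$1,258.02) = $2,516.04

$2,516.04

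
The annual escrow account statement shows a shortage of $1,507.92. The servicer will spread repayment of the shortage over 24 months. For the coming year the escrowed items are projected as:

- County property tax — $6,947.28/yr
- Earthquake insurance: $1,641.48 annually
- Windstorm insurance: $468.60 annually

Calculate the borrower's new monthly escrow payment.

County property tax = $6,947.28 per year
Earthquake insurance = $1,641.48 per year
Windstorm insurance = $468.60 per year
Annual escrow total = $9,057.36
Per month = $9,057.36 / 12 = $754.78
Monthly shortage recovery: $1,507.92 ÷ 24 = $62.83
New monthly escrow = $754.78 + $62.83 = $817.61

$817.61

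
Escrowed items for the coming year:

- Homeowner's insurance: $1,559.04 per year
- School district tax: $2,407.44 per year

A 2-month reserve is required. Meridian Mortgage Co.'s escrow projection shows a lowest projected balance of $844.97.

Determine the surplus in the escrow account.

Homeowner's insurance — $1,559.04
School district tax — $2,407.44
Total per year = $1,559.04 + $2,407.44 = $3,966.48
Monthly = $3,966.48 ÷ 12 = $330.54
Required reserve = 2 × $330.54 = $661.08
Excess over cushion: $844.97 − $661.08 = $183.89

$183.89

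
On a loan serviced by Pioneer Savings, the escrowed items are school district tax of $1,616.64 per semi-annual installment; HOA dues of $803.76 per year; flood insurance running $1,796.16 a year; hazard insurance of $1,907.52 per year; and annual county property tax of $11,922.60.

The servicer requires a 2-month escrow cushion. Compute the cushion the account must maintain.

$3,277.22

School district tax — $1,616.64 × 2 = $3,233.28/yr
HOA dues — $803.76/yr
Flood insurance — $1,796.16/yr
Hazard insurance — $1,907.52/yr
County property tax — $11,922.60/yr
Annual escrow total = $19,663.32
Base monthly escrow = $19,663.32 ÷ 12 = $1,638.61
Cushion = 2 × $1,638.61 = $3,277.22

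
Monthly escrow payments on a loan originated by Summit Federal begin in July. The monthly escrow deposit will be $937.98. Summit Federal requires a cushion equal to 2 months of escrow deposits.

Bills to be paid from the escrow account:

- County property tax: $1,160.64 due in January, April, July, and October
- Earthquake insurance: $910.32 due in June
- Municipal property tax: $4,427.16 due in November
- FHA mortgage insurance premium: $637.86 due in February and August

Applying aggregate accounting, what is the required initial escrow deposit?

$4,572.36

Cushion = 2 × $937.98 = $1,875.96
Trial balance (start $0, +$937.98 each month, − disbursements):
  Jul: +$937.98 − $1,160.64 → -$222.66
  Aug: +$937.98 − $637.86 → $77.46
  Sep: +$937.98 → $1,015.44
  Oct: +$937.98 − $1,160.64 → $792.78
  Nov: +$937.98 − $4,427.16 → -$2,696.40
  Dec: +$937.98 → -$1,758.42
  Jan: +$937.98 − $1,160.64 → -$1,981.08
  Feb: +$937.98 − $637.86 → -$1,680.96
  Mar: +$937.98 → -$742.98
  Apr: +$937.98 − $1,160.64 → -$965.64
  May: +$937.98 → -$27.66
  Jun: +$937.98 − $910.32 → $0.00
Lowest trial balance = -$2,696.40 (Nov)
Initial deposit = cushion − low point = $1,875.96 − (-$2,696.40) = $4,572.36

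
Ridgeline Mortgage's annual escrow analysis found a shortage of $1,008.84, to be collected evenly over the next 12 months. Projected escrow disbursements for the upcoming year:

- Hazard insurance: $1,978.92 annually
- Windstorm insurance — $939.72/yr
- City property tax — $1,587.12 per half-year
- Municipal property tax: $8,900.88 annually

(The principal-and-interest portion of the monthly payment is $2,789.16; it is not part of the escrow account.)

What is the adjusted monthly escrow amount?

$1,333.55

Hazard insurance: $1,978.92 per year
Windstorm insurance: $939.72 per year
City property tax: $1,587.12 × 2 = $3,174.24 per year
Municipal property tax: $8,900.88 per year
Combined annual = $1,978.92 + $939.72 + $3,174.24 + $8,900.88 = $14,993.76
Monthly = $14,993.76 / 12 = $1,249.48
Shortage spread = $1,008.84 ÷ 12 = $84.07/mo
Adjusted monthly = $1,249.48 + $84.07 = $1,333.55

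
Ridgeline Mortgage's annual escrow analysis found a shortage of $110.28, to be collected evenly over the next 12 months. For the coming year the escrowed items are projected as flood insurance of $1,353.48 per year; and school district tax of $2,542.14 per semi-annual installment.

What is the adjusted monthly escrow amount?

$545.67

Flood insurance: $1,353.48/yr
School district tax: $2,542.14 × 2 = $5,084.28/yr
Total annual escrow = $6,437.76
Monthly = $6,437.76 ÷ 12 = $536.48
Shortage spread = $110.28 ÷ 12 = $9.19/mo
New monthly escrow = $536.48 + $9.19 = $545.67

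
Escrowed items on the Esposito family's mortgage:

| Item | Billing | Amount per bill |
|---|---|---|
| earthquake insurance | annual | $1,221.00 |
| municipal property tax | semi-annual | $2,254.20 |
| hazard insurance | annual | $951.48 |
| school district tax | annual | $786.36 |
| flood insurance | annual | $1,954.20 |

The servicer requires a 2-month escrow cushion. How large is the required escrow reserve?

$1,570.24

Earthquake insurance = $1,221.00
Municipal property tax = $2,254.20 × 2 = $4,508.40
Hazard insurance = $951.48
School district tax = $786.36
Flood insurance = $1,954.20
Combined annual = $1,221.00 + $4,508.40 + $951.48 + $786.36 + $1,954.20 = $9,421.44
Monthly = $9,421.44 / 12 = $785.12
Reserve = 2 × $785.12 = $1,570.24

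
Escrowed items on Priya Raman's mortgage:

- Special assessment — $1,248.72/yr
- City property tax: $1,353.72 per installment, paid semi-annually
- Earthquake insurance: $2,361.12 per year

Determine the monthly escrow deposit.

$526.44

Special assessment = $1,248.72/yr
City property tax = $1,353.72 × 2 = $2,707.44/yr
Earthquake insurance = $2,361.12/yr
Yearly total = $6,317.28
Monthly = $6,317.28 / 12 = $526.44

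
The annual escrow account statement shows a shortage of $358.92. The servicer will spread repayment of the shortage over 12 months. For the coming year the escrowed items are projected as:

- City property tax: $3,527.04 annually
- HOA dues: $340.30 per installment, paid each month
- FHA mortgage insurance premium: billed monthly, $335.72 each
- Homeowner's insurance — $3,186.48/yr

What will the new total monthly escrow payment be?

City property tax: $3,527.04 annually
HOA dues: $340.30 × 12 = $4,083.60 annually
FHA mortgage insurance premium: $335.72 × 12 = $4,028.64 annually
Homeowner's insurance: $3,186.48 annually
Annual escrow total = $14,825.76
Monthly escrow = $14,825.76 / 12 = $1,235.48
Shortage spread = $358.92 ÷ 12 = $29.91/mo
New monthly escrow = $1,235.48 + $29.91 = $1,265.39

$1,265.39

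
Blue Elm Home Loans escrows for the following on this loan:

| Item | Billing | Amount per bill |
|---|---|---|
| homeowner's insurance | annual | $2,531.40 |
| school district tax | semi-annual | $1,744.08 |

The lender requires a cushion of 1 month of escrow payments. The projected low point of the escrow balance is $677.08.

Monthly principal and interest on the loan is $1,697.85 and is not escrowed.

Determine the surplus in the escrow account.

Homeowner's insurance = $2,531.40
School district tax = $1,744.08 × 2 = $3,488.16
Annual escrow total = $2,531.40 + $3,488.16 = $6,019.56
Per month = $6,019.56 / 12 = $501.63
Required cushion = 1 × $501.63 = $501.63
Excess over cushion: $677.08 − $501.63 = $175.45

$175.45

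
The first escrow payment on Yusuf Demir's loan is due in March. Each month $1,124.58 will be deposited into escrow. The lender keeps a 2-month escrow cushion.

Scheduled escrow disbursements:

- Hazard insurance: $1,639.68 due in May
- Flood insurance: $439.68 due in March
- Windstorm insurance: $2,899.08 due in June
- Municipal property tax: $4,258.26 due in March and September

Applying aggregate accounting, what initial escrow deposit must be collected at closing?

Cushion = 2 × $1,124.58 = $2,249.16
Trial balance (start $0, +$1,124.58 each month, − disbursements):
  Mar: +$1,124.58 − $4,697.94 → -$3,573.36
  Apr: +$1,124.58 → -$2,448.78
  May: +$1,124.58 − $1,639.68 → -$2,963.88
  Jun: +$1,124.58 − $2,899.08 → -$4,738.38
  Jul: +$1,124.58 → -$3,613.80
  Aug: +$1,124.58 → -$2,489.22
  Sep: +$1,124.58 − $4,258.26 → -$5,622.90
  Oct: +$1,124.58 → -$4,498.32
  Nov: +$1,124.58 → -$3,373.74
  Dec: +$1,124.58 → -$2,249.16
  Jan: +$1,124.58 → -$1,124.58
  Feb: +$1,124.58 → $0.00
Lowest trial balance = -$5,622.90 (Sep)
Initial deposit = cushion − low point = $2,249.16 − (-$5,622.90) = $7,872.06

$7,872.06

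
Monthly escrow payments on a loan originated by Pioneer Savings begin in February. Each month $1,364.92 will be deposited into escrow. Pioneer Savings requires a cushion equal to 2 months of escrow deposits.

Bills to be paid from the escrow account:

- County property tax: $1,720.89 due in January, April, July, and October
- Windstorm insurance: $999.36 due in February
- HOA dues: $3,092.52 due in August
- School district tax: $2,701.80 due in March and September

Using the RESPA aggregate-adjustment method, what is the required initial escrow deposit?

Cushion = 2 × $1,364.92 = $2,729.84
Trial balance (start $0, +$1,364.92 each month, − disbursements):
  Feb: +$1,364.92 − $999.36 → $365.56
  Mar: +$1,364.92 − $2,701.80 → -$971.32
  Apr: +$1,364.92 − $1,720.89 → -$1,327.29
  May: +$1,364.92 → $37.63
  Jun: +$1,364.92 → $1,402.55
  Jul: +$1,364.92 − $1,720.89 → $1,046.58
  Aug: +$1,364.92 − $3,092.52 → -$681.02
  Sep: +$1,364.92 − $2,701.80 → -$2,017.90
  Oct: +$1,364.92 − $1,720.89 → -$2,373.87
  Nov: +$1,364.92 → -$1,008.95
  Dec: +$1,364.92 → $355.97
  Jan: +$1,364.92 − $1,720.89 → $0.00
Lowest trial balance = -$2,373.87 (Oct)
Initial deposit = cushion − low point = $2,729.84 − (-$2,373.87) = $5,103.71

$5,103.71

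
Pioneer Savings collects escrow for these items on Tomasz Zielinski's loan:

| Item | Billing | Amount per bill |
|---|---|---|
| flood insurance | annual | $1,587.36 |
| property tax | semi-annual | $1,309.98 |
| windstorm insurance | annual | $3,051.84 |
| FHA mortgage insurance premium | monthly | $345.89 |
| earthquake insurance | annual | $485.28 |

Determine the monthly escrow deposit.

Flood insurance: $1,587.36 annually
Property tax: $1,309.98 × 2 = $2,619.96 annually
Windstorm insurance: $3,051.84 annually
FHA mortgage insurance premium: $345.89 × 12 = $4,150.68 annually
Earthquake insurance: $485.28 annually
Total per year = $1,587.36 + $2,619.96 + $3,051.84 + $4,150.68 + $485.28 = $11,895.12
Monthly escrow = $11,895.12 ÷ 12 = $991.26

$991.26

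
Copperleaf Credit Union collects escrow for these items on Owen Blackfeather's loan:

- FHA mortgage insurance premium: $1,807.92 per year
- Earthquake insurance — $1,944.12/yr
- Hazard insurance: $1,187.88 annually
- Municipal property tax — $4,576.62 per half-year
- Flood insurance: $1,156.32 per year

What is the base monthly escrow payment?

FHA mortgage insurance premium: $1,807.92/yr
Earthquake insurance: $1,944.12/yr
Hazard insurance: $1,187.88/yr
Municipal property tax: $4,576.62 × 2 = $9,153.24/yr
Flood insurance: $1,156.32/yr
Yearly total = $1,807.92 + $1,944.12 + $1,187.88 + $9,153.24 + $1,156.32 = $15,249.48
Per month = $15,249.48 / 12 = $1,270.79

$1,270.79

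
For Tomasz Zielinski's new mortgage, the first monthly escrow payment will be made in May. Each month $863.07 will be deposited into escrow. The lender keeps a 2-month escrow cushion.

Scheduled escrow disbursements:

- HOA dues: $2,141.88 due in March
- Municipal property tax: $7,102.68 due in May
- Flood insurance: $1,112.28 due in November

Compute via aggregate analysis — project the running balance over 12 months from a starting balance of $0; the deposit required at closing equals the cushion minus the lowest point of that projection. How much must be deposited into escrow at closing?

Cushion = 2 × $863.07 = $1,726.14
Trial balance (start $0, +$863.07 each month, − disbursements):
  May: +$863.07 − $7,102.68 → -$6,239.61
  Jun: +$863.07 → -$5,376.54
  Jul: +$863.07 → -$4,513.47
  Aug: +$863.07 → -$3,650.40
  Sep: +$863.07 → -$2,787.33
  Oct: +$863.07 → -$1,924.26
  Nov: +$863.07 − $1,112.28 → -$2,173.47
  Dec: +$863.07 → -$1,310.40
  Jan: +$863.07 → -$447.33
  Feb: +$863.07 → $415.74
  Mar: +$863.07 − $2,141.88 → -$863.07
  Apr: +$863.07 → $0.00
Lowest trial balance = -$6,239.61 (May)
Initial deposit = cushion − low point = $1,726.14 − (-$6,239.61) = $7,965.75

$7,965.75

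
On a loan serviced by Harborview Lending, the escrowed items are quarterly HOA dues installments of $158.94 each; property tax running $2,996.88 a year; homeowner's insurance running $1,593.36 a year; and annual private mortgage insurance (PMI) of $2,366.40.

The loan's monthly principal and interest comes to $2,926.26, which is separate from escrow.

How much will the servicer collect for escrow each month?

$632.70

HOA dues: $158.94 × 4 = $635.76/yr
Property tax: $2,996.88/yr
Homeowner's insurance: $1,593.36/yr
Private mortgage insurance (PMI): $2,366.40/yr
Combined annual = $7,592.40
Base monthly escrow = $7,592.40 / 12 = $632.70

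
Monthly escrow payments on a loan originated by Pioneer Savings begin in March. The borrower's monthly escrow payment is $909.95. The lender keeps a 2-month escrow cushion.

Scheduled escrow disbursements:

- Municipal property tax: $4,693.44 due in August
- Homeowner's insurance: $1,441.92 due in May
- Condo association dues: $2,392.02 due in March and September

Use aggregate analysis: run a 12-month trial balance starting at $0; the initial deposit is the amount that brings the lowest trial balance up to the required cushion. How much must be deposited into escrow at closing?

Cushion = 2 × $909.95 = $1,819.90
Trial balance (start $0, +$909.95 each month, − disbursements):
  Mar: +$909.95 − $2,392.02 → -$1,482.07
  Apr: +$909.95 → -$572.12
  May: +$909.95 − $1,441.92 → -$1,104.09
  Jun: +$909.95 → -$194.14
  Jul: +$909.95 → $715.81
  Aug: +$909.95 − $4,693.44 → -$3,067.68
  Sep: +$909.95 − $2,392.02 → -$4,549.75
  Oct: +$909.95 → -$3,639.80
  Nov: +$909.95 → -$2,729.85
  Dec: +$909.95 → -$1,819.90
  Jan: +$909.95 → -$909.95
  Feb: +$909.95 → $0.00
Lowest trial balance = -$4,549.75 (Sep)
Initial deposit = cushion − low point = $1,819.90 − (-$4,549.75) = $6,369.65

$6,369.65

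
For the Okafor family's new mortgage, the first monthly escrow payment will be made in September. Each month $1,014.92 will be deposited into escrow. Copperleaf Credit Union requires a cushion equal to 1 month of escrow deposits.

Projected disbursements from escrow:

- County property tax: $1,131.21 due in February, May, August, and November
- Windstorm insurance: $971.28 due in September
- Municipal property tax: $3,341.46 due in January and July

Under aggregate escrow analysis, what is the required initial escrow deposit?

Cushion = 1 × $1,014.92 = $1,014.92
Trial balance (start $0, +$1,014.92 each month, − disbursements):
  Sep: +$1,014.92 − $971.28 → $43.64
  Oct: +$1,014.92 → $1,058.56
  Nov: +$1,014.92 − $1,131.21 → $942.27
  Dec: +$1,014.92 → $1,957.19
  Jan: +$1,014.92 − $3,341.46 → -$369.35
  Feb: +$1,014.92 − $1,131.21 → -$485.64
  Mar: +$1,014.92 → $529.28
  Apr: +$1,014.92 → $1,544.20
  May: +$1,014.92 − $1,131.21 → $1,427.91
  Jun: +$1,014.92 → $2,442.83
  Jul: +$1,014.92 − $3,341.46 → $116.29
  Aug: +$1,014.92 − $1,131.21 → $0.00
Lowest trial balance = -$485.64 (Feb)
Initial deposit = cushion − low point = $1,014.92 − (-$485.64) = $1,500.56

$1,500.56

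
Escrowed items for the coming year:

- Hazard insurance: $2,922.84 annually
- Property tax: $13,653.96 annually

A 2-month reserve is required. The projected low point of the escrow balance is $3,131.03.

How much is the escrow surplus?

$368.23

Hazard insurance: $2,922.84 per year
Property tax: $13,653.96 per year
Yearly total = $16,576.80
Monthly = $16,576.80 ÷ 12 = $1,381.40
Required reserve = 2 × $1,381.40 = $2,762.80
Excess over cushion: $3,131.03 − $2,762.80 = $368.23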